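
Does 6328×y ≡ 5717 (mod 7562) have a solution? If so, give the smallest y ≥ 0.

no solution

gcd(6328, 7562) = 2, and 2 does not divide 5717.
So the congruence has no solution.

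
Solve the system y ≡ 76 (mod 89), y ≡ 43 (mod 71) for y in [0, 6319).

89⁻¹ mod 71: 89*4 ≡ 1 (mod 71), so 89⁻¹ ≡ 4.
y = 76 + 89*((43 − 76)*4 mod 71) = 76 + 89*10 = 966.
Check: 966 mod 89 = 76, 966 mod 71 = 43. ✓

966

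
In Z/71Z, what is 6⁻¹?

12

71 = 11·6 + 5
6 = 1·5 + 1
5 = 5·1 + 0
gcd(6, 71) = 1, so the inverse exists.
Bézout: 1 = −1·71 + 12·6.
So 6⁻¹ ≡ 12 (mod 71).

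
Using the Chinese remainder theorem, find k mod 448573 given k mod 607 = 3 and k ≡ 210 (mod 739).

70415

607⁻¹ mod 739: 607×711 ≡ 1 (mod 739), so 607⁻¹ ≡ 711.
k = 3 + 607×((210 − 3)×711 mod 739) = 3 + 607×116 = 70415.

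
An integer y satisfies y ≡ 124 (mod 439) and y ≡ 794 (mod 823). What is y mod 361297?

439⁻¹ mod 823: 439×15 ≡ 1 (mod 823), so 439⁻¹ ≡ 15.
y = 124 + 439×((794 − 124)×15 mod 823) = 124 + 439×174 = 76510.

76510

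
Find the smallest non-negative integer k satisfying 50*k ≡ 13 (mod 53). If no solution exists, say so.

31

gcd(50, 53) = 1, so a unique solution mod 53 exists.
50⁻¹ ≡ 35 (mod 53).
k ≡ 35*13 ≡ 31 (mod 53).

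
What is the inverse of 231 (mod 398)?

Apply the Euclidean algorithm and back-substitute:
398 = 1×231 + 167
231 = 1×167 + 64
167 = 2×64 + 39
64 = 1×39 + 25
39 = 1×25 + 14
25 = 1×14 + 11
14 = 1×11 + 3
11 = 3×3 + 2
3 = 1×2 + 1
2 = 2×1 + 0
gcd(231, 398) = 1, so the inverse exists.
Back-substitute for 1:
1 = 1×3 − 1×2
  = −1×11 + 4×3
  = 4×14 − 5×11
  = −5×25 + 9×14
  = 9×39 − 14×25
  = −14×64 + 23×39
  = 23×167 − 60×64
  = −60×231 + 83×167
  = 83×398 − 143×231
So 231⁻¹ ≡ −143 ≡ 255 (mod 398).

255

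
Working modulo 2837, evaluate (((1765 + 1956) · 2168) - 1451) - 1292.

1631

1765 + 1956 = 3721 ≡ 884 (mod 2837)
884 · 2168 = 1916512 ≡ 1537 (mod 2837)
1537 - 1451 = 86
86 - 1292 = -1206 ≡ 1631 (mod 2837)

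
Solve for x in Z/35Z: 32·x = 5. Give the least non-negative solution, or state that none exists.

gcd(32, 35) = 1, so a unique solution mod 35 exists.
32⁻¹ ≡ 23 (mod 35).
x ≡ 23·5 ≡ 10 (mod 35).

10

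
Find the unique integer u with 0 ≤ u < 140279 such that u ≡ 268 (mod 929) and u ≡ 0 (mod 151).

929⁻¹ mod 151: 929×46 ≡ 1 (mod 151), so 929⁻¹ ≡ 46.
u = 268 + 929×((0 − 268)×46 mod 151) = 268 + 929×54 = 50434.
Check: 50434 mod 929 = 268, 50434 mod 151 = 0. ✓

50434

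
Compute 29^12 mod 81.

46

By square-and-multiply:
12 in binary is 1100, i.e. 12 = 8 + 4.
29^1 ≡ 29 (mod 81)
29^2 ≡ 29^2 = 841 ≡ 31 (mod 81)
29^4 ≡ 31^2 = 961 ≡ 70 (mod 81)
29^8 ≡ 70^2 = 4900 ≡ 40 (mod 81)
29^12 = 29^8 * 29^4 ≡ 40 * 70 (mod 81).
40 * 70 = 2800 ≡ 46 (mod 81).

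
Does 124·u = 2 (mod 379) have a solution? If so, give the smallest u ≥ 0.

gcd(124, 379) = 1, so a unique solution mod 379 exists.
124⁻¹ ≡ 162 (mod 379).
u ≡ 162·2 ≡ 324 (mod 379).

324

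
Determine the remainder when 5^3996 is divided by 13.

3996 in binary is 111110011100, i.e. 3996 = 2048 + 1024 + 512 + 256 + 128 + 16 + 8 + 4.
5^1 ≡ 5 (mod 13)
5^2 ≡ 5^2 = 25 ≡ 12 (mod 13)
5^4 ≡ 12^2 = 144 ≡ 1 (mod 13)
5^8 ≡ 1^2 = 1 (mod 13)
5^16 ≡ 1^2 = 1 (mod 13)
5^32 ≡ 1^2 = 1 (mod 13)
5^64 ≡ 1^2 = 1 (mod 13)
5^128 ≡ 1^2 = 1 (mod 13)
5^256 ≡ 1^2 = 1 (mod 13)
5^512 ≡ 1^2 = 1 (mod 13)
5^1024 ≡ 1^2 = 1 (mod 13)
5^2048 ≡ 1^2 = 1 (mod 13)
5^3996 = 5^2048 * 5^1024 * 5^512 * 5^256 * 5^128 * 5^16 * 5^8 * 5^4 ≡ 1 * 1 * 1 * 1 * 1 * 1 * 1 * 1 (mod 13).
Accumulate the product:
1 * 1 = 1
1 * 1 = 1
1 * 1 = 1
1 * 1 = 1
1 * 1 = 1
1 * 1 = 1
1 * 1 = 1

1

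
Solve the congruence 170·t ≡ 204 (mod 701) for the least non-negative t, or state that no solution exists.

562

gcd(170, 701) = 1, so a unique solution mod 701 exists.
170⁻¹ ≡ 367 (mod 701).
t ≡ 367·204 ≡ 562 (mod 701).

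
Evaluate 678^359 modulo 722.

136

359 in binary is 101100111, i.e. 359 = 256 + 64 + 32 + 4 + 2 + 1.
678^1 ≡ 678 (mod 722)
678^2 ≡ 678^2 = 459684 ≡ 492 (mod 722)
678^4 ≡ 492^2 = 242064 ≡ 194 (mod 722)
678^8 ≡ 194^2 = 37636 ≡ 92 (mod 722)
678^16 ≡ 92^2 = 8464 ≡ 522 (mod 722)
678^32 ≡ 522^2 = 272484 ≡ 290 (mod 722)
678^64 ≡ 290^2 = 84100 ≡ 348 (mod 722)
678^128 ≡ 348^2 = 121104 ≡ 530 (mod 722)
678^256 ≡ 530^2 = 280900 ≡ 42 (mod 722)
678^359 = 678^256 · 678^64 · 678^32 · 678^4 · 678^2 · 678^1 ≡ 42 · 348 · 290 · 194 · 492 · 678 (mod 722).
Accumulate the product:
42 · 348 = 14616 ≡ 176
176 · 290 = 51040 ≡ 500
500 · 194 = 97000 ≡ 252
252 · 492 = 123984 ≡ 522
522 · 678 = 353916 ≡ 136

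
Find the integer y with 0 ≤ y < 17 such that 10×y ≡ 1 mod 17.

12

17 = 1*10 + 7
10 = 1*7 + 3
7 = 2*3 + 1
3 = 3*1 + 0
gcd(10, 17) = 1, so the inverse exists.
Back-substitute for 1:
1 = 1*7 − 2*3
  = −2*10 + 3*7
  = 3*17 − 5*10
So 10⁻¹ ≡ −5 ≡ 12 (mod 17).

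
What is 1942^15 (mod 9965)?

1942^1 ≡ 1942 (mod 9965)
1942^2 ≡ 1942^2 = 3771364 ≡ 4594 (mod 9965)
1942^4 ≡ 4594^2 = 21104836 ≡ 8931 (mod 9965)
1942^8 ≡ 8931^2 = 79762761 ≡ 2901 (mod 9965)
1942^15 = 1942^8 * 1942^4 * 1942^2 * 1942^1 ≡ 2901 * 8931 * 4594 * 1942 (mod 9965).
Accumulate the product:
2901 * 8931 = 25908831 ≡ 9796
9796 * 4594 = 45002824 ≡ 884
884 * 1942 = 1716728 ≡ 2748

2748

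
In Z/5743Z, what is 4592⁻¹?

Run the extended Euclidean algorithm:
5743 = 1·4592 + 1151
4592 = 3·1151 + 1139
1151 = 1·1139 + 12
1139 = 94·12 + 11
12 = 1·11 + 1
11 = 11·1 + 0
gcd(4592, 5743) = 1, so the inverse exists.
Bézout: 1 = 383·5743 − 479·4592.
So 4592⁻¹ ≡ −479 ≡ 5264 (mod 5743).

5264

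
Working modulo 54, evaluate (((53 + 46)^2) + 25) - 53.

53

53 + 46 = 99 ≡ 45 (mod 54)
(45)^2 ≡ 27 (mod 54)
27 + 25 = 52
52 - 53 = -1 ≡ 53 (mod 54)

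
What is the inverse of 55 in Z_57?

28

By the extended Euclidean algorithm:
57 = 1·55 + 2
55 = 27·2 + 1
2 = 2·1 + 0
gcd(55, 57) = 1, so the inverse exists.
Bézout: 1 = −27·57 + 28·55.
So 55⁻¹ ≡ 28 (mod 57).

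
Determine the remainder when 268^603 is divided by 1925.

757

By square-and-multiply:
603 in binary is 1001011011, i.e. 603 = 512 + 64 + 16 + 8 + 2 + 1.
268^1 ≡ 268 (mod 1925)
268^2 ≡ 268^2 = 71824 ≡ 599 (mod 1925)
268^4 ≡ 599^2 = 358801 ≡ 751 (mod 1925)
268^8 ≡ 751^2 = 564001 ≡ 1901 (mod 1925)
268^16 ≡ 1901^2 = 3613801 ≡ 576 (mod 1925)
268^32 ≡ 576^2 = 331776 ≡ 676 (mod 1925)
268^64 ≡ 676^2 = 456976 ≡ 751 (mod 1925)
268^128 ≡ 751^2 = 564001 ≡ 1901 (mod 1925)
268^256 ≡ 1901^2 = 3613801 ≡ 576 (mod 1925)
268^512 ≡ 576^2 = 331776 ≡ 676 (mod 1925)
268^603 = 268^512 * 268^64 * 268^16 * 268^8 * 268^2 * 268^1 ≡ 676 * 751 * 576 * 1901 * 599 * 268 (mod 1925).
Accumulate the product:
676 * 751 = 507676 ≡ 1401
1401 * 576 = 806976 ≡ 401
401 * 1901 = 762301 ≡ 1
1 * 599 = 599
599 * 268 = 160532 ≡ 757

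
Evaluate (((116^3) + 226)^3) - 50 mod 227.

(116)^3 ≡ 44 (mod 227)
44 + 226 = 270 ≡ 43 (mod 227)
(43)^3 ≡ 57 (mod 227)
57 - 50 = 7

7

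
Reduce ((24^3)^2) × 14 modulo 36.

(24)^3 ≡ 0 (mod 36)
(0)^2 ≡ 0 (mod 36)
0 × 14 = 0

0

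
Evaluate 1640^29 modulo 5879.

1247

By square-and-multiply:
29 in binary is 11101, i.e. 29 = 16 + 8 + 4 + 1.
1640^1 ≡ 1640 (mod 5879)
1640^2 ≡ 1640^2 = 2689600 ≡ 2897 (mod 5879)
1640^4 ≡ 2897^2 = 8392609 ≡ 3276 (mod 5879)
1640^8 ≡ 3276^2 = 10732176 ≡ 3001 (mod 5879)
1640^16 ≡ 3001^2 = 9006001 ≡ 5252 (mod 5879)
1640^29 = 1640^16 * 1640^8 * 1640^4 * 1640^1 ≡ 5252 * 3001 * 3276 * 1640 (mod 5879).
Accumulate the product:
5252 * 3001 = 15761252 ≡ 5532
5532 * 3276 = 18122832 ≡ 3754
3754 * 1640 = 6156560 ≡ 1247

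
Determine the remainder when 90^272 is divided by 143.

90^1 ≡ 90 (mod 143)
90^2 ≡ 90^2 = 8100 ≡ 92 (mod 143)
90^4 ≡ 92^2 = 8464 ≡ 27 (mod 143)
90^8 ≡ 27^2 = 729 ≡ 14 (mod 143)
90^16 ≡ 14^2 = 196 ≡ 53 (mod 143)
90^32 ≡ 53^2 = 2809 ≡ 92 (mod 143)
90^64 ≡ 92^2 = 8464 ≡ 27 (mod 143)
90^128 ≡ 27^2 = 729 ≡ 14 (mod 143)
90^256 ≡ 14^2 = 196 ≡ 53 (mod 143)
90^272 = 90^256 * 90^16 ≡ 53 * 53 (mod 143).
53 * 53 = 2809 ≡ 92 (mod 143).

92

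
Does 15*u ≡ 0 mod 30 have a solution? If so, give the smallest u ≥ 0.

gcd(15, 30) = 15, and 15 | 0, so solutions exist.
Divide through by 15: 1*u mod 2 = 0.
1⁻¹ ≡ 1 (mod 2).
u ≡ 1*0 ≡ 0 (mod 2).
The smallest non-negative solution is u = 0.

0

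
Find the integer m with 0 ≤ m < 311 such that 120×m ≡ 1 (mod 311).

By the extended Euclidean algorithm:
311 = 2·120 + 71
120 = 1·71 + 49
71 = 1·49 + 22
49 = 2·22 + 5
22 = 4·5 + 2
5 = 2·2 + 1
2 = 2·1 + 0
gcd(120, 311) = 1, so the inverse exists.
Back-substitute for 1:
1 = 1·5 − 2·2
  = −2·22 + 9·5
  = 9·49 − 20·22
  = −20·71 + 29·49
  = 29·120 − 49·71
  = −49·311 + 127·120
So 120⁻¹ ≡ 127 (mod 311).

127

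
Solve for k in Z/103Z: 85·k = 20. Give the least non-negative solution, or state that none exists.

gcd(85, 103) = 1, so a unique solution mod 103 exists.
85⁻¹ ≡ 40 (mod 103).
k ≡ 40·20 ≡ 79 (mod 103).

79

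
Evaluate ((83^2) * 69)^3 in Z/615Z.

591

(83)^2 ≡ 124 (mod 615)
124 * 69 = 8556 ≡ 561 (mod 615)
(561)^3 ≡ 591 (mod 615)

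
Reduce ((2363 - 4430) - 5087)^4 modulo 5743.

3396

2363 - 4430 = -2067 ≡ 3676 (mod 5743)
3676 - 5087 = -1411 ≡ 4332 (mod 5743)
(4332)^4 ≡ 3396 (mod 5743)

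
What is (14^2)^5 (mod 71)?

1

(14)^2 ≡ 54 (mod 71)
(54)^5 ≡ 1 (mod 71)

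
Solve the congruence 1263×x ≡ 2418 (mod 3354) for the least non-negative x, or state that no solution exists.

780

gcd(1263, 3354) = 3, and 3 | 2418, so solutions exist.
Divide through by 3: 421×x mod 1118 = 806.
421⁻¹ ≡ 879 (mod 1118).
x ≡ 879×806 ≡ 780 (mod 1118).
The smallest non-negative solution is x = 780.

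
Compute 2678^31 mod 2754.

Compute successive squares:
31 in binary is 11111, i.e. 31 = 16 + 8 + 4 + 2 + 1.
2678^1 ≡ 2678 (mod 2754)
2678^2 ≡ 2678^2 = 7171684 ≡ 268 (mod 2754)
2678^4 ≡ 268^2 = 71824 ≡ 220 (mod 2754)
2678^8 ≡ 220^2 = 48400 ≡ 1582 (mod 2754)
2678^16 ≡ 1582^2 = 2502724 ≡ 2092 (mod 2754)
2678^31 = 2678^16 × 2678^8 × 2678^4 × 2678^2 × 2678^1 ≡ 2092 × 1582 × 220 × 268 × 2678 (mod 2754).
Accumulate the product:
2092 × 1582 = 3309544 ≡ 1990
1990 × 220 = 437800 ≡ 2668
2668 × 268 = 715024 ≡ 1738
1738 × 2678 = 4654364 ≡ 104

104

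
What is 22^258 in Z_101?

By square-and-multiply:
258 in binary is 100000010, i.e. 258 = 256 + 2.
22^1 ≡ 22 (mod 101)
22^2 ≡ 22^2 = 484 ≡ 80 (mod 101)
22^4 ≡ 80^2 = 6400 ≡ 37 (mod 101)
22^8 ≡ 37^2 = 1369 ≡ 56 (mod 101)
22^16 ≡ 56^2 = 3136 ≡ 5 (mod 101)
22^32 ≡ 5^2 = 25 (mod 101)
22^64 ≡ 25^2 = 625 ≡ 19 (mod 101)
22^128 ≡ 19^2 = 361 ≡ 58 (mod 101)
22^256 ≡ 58^2 = 3364 ≡ 31 (mod 101)
22^258 = 22^256 × 22^2 ≡ 31 × 80 (mod 101).
31 × 80 = 2480 ≡ 56 (mod 101).

56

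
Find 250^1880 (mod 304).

272

Compute successive squares:
250^1 ≡ 250 (mod 304)
250^2 ≡ 250^2 = 62500 ≡ 180 (mod 304)
250^4 ≡ 180^2 = 32400 ≡ 176 (mod 304)
250^8 ≡ 176^2 = 30976 ≡ 272 (mod 304)
250^16 ≡ 272^2 = 73984 ≡ 112 (mod 304)
250^32 ≡ 112^2 = 12544 ≡ 80 (mod 304)
250^64 ≡ 80^2 = 6400 ≡ 16 (mod 304)
250^128 ≡ 16^2 = 256 (mod 304)
250^256 ≡ 256^2 = 65536 ≡ 176 (mod 304)
250^512 ≡ 176^2 = 30976 ≡ 272 (mod 304)
250^1024 ≡ 272^2 = 73984 ≡ 112 (mod 304)
250^1880 = 250^1024 * 250^512 * 250^256 * 250^64 * 250^16 * 250^8 ≡ 112 * 272 * 176 * 16 * 112 * 272 (mod 304).
Accumulate the product:
112 * 272 = 30464 ≡ 64
64 * 176 = 11264 ≡ 16
16 * 16 = 256
256 * 112 = 28672 ≡ 96
96 * 272 = 26112 ≡ 272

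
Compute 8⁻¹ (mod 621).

621 = 77*8 + 5
8 = 1*5 + 3
5 = 1*3 + 2
3 = 1*2 + 1
2 = 2*1 + 0
gcd(8, 621) = 1, so the inverse exists.
Back-substitute for 1:
1 = 1*3 − 1*2
  = −1*5 + 2*3
  = 2*8 − 3*5
  = −3*621 + 233*8
So 8⁻¹ ≡ 233 (mod 621).

233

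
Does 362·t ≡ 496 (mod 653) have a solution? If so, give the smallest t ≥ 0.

575

gcd(362, 653) = 1, so a unique solution mod 653 exists.
362⁻¹ ≡ 92 (mod 653).
t ≡ 92·496 ≡ 575 (mod 653).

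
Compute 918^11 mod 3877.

2823

918^1 ≡ 918 (mod 3877)
918^2 ≡ 918^2 = 842724 ≡ 1415 (mod 3877)
918^4 ≡ 1415^2 = 2002225 ≡ 1693 (mod 3877)
918^8 ≡ 1693^2 = 2866249 ≡ 1146 (mod 3877)
918^11 = 918^8 * 918^2 * 918^1 ≡ 1146 * 1415 * 918 (mod 3877).
Accumulate the product:
1146 * 1415 = 1621590 ≡ 1004
1004 * 918 = 921672 ≡ 2823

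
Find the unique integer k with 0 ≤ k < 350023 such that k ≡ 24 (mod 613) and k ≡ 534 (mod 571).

613⁻¹ mod 571: 613*68 ≡ 1 (mod 571), so 613⁻¹ ≡ 68.
k = 24 + 613*((534 − 24)*68 mod 571) = 24 + 613*420 = 257484.

257484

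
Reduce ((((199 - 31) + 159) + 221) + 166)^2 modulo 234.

199 - 31 = 168
168 + 159 = 327 ≡ 93 (mod 234)
93 + 221 = 314 ≡ 80 (mod 234)
80 + 166 = 246 ≡ 12 (mod 234)
(12)^2 ≡ 144 (mod 234)

144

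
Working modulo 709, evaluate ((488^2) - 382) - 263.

(488)^2 ≡ 629 (mod 709)
629 - 382 = 247
247 - 263 = -16 ≡ 693 (mod 709)

693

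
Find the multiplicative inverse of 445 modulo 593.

593 = 1·445 + 148
445 = 3·148 + 1
148 = 148·1 + 0
gcd(445, 593) = 1, so the inverse exists.
Bézout: 1 = −3·593 + 4·445.
So 445⁻¹ ≡ 4 (mod 593).

4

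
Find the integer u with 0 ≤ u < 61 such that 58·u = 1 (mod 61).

20

61 = 1*58 + 3
58 = 19*3 + 1
3 = 3*1 + 0
gcd(58, 61) = 1, so the inverse exists.
Back-substitute for 1:
1 = 1*58 − 19*3
  = −19*61 + 20*58
So 58⁻¹ ≡ 20 (mod 61).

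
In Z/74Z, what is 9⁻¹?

33

Apply the Euclidean algorithm and back-substitute:
74 = 8·9 + 2
9 = 4·2 + 1
2 = 2·1 + 0
gcd(9, 74) = 1, so the inverse exists.
Back-substitute for 1:
1 = 1·9 − 4·2
  = −4·74 + 33·9
So 9⁻¹ ≡ 33 (mod 74).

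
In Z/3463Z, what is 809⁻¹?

1434

3463 = 4*809 + 227
809 = 3*227 + 128
227 = 1*128 + 99
128 = 1*99 + 29
99 = 3*29 + 12
29 = 2*12 + 5
12 = 2*5 + 2
5 = 2*2 + 1
2 = 2*1 + 0
gcd(809, 3463) = 1, so the inverse exists.
Bézout: 1 = −335*3463 + 1434*809.
So 809⁻¹ ≡ 1434 (mod 3463).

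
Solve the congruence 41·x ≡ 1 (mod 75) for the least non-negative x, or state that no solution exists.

11

gcd(41, 75) = 1, so a unique solution mod 75 exists.
41⁻¹ ≡ 11 (mod 75).
x ≡ 11·1 ≡ 11 (mod 75).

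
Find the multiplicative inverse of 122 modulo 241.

81

241 = 1·122 + 119
122 = 1·119 + 3
119 = 39·3 + 2
3 = 1·2 + 1
2 = 2·1 + 0
gcd(122, 241) = 1, so the inverse exists.
Bézout: 1 = −41·241 + 81·122.
So 122⁻¹ ≡ 81 (mod 241).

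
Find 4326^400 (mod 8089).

7436

Compute successive squares:
400 in binary is 110010000, i.e. 400 = 256 + 128 + 16.
4326^1 ≡ 4326 (mod 8089)
4326^2 ≡ 4326^2 = 18714276 ≡ 4419 (mod 8089)
4326^4 ≡ 4419^2 = 19527561 ≡ 715 (mod 8089)
4326^8 ≡ 715^2 = 511225 ≡ 1618 (mod 8089)
4326^16 ≡ 1618^2 = 2617924 ≡ 5177 (mod 8089)
4326^32 ≡ 5177^2 = 26801329 ≡ 2472 (mod 8089)
4326^64 ≡ 2472^2 = 6110784 ≡ 3589 (mod 8089)
4326^128 ≡ 3589^2 = 12880921 ≡ 3233 (mod 8089)
4326^256 ≡ 3233^2 = 10452289 ≡ 1301 (mod 8089)
4326^400 = 4326^256 * 4326^128 * 4326^16 ≡ 1301 * 3233 * 5177 (mod 8089).
Accumulate the product:
1301 * 3233 = 4206133 ≡ 7942
7942 * 5177 = 41115734 ≡ 7436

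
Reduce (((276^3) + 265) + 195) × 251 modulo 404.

100

(276)^3 ≡ 12 (mod 404)
12 + 265 = 277
277 + 195 = 472 ≡ 68 (mod 404)
68 × 251 = 17068 ≡ 100 (mod 404)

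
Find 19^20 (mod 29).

20 in binary is 10100, i.e. 20 = 16 + 4.
19^1 ≡ 19 (mod 29)
19^2 ≡ 19^2 = 361 ≡ 13 (mod 29)
19^4 ≡ 13^2 = 169 ≡ 24 (mod 29)
19^8 ≡ 24^2 = 576 ≡ 25 (mod 29)
19^16 ≡ 25^2 = 625 ≡ 16 (mod 29)
19^20 = 19^16 × 19^4 ≡ 16 × 24 (mod 29).
16 × 24 = 384 ≡ 7 (mod 29).

7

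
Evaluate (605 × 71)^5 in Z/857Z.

605 × 71 = 42955 ≡ 105 (mod 857)
(105)^5 ≡ 544 (mod 857)

544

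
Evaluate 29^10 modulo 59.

10 in binary is 1010, i.e. 10 = 8 + 2.
29^1 ≡ 29 (mod 59)
29^2 ≡ 29^2 = 841 ≡ 15 (mod 59)
29^4 ≡ 15^2 = 225 ≡ 48 (mod 59)
29^8 ≡ 48^2 = 2304 ≡ 3 (mod 59)
29^10 = 29^8 * 29^2 ≡ 3 * 15 (mod 59).
3 * 15 = 45 ≡ 45 (mod 59).

45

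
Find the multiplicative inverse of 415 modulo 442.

By the extended Euclidean algorithm:
442 = 1*415 + 27
415 = 15*27 + 10
27 = 2*10 + 7
10 = 1*7 + 3
7 = 2*3 + 1
3 = 3*1 + 0
gcd(415, 442) = 1, so the inverse exists.
Bézout: 1 = 123*442 − 131*415.
So 415⁻¹ ≡ −131 ≡ 311 (mod 442).

311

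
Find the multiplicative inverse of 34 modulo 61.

9

61 = 1·34 + 27
34 = 1·27 + 7
27 = 3·7 + 6
7 = 1·6 + 1
6 = 6·1 + 0
gcd(34, 61) = 1, so the inverse exists.
Back-substitute for 1:
1 = 1·7 − 1·6
  = −1·27 + 4·7
  = 4·34 − 5·27
  = −5·61 + 9·34
So 34⁻¹ ≡ 9 (mod 61).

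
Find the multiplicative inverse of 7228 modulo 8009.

5876

Run the extended Euclidean algorithm:
8009 = 1*7228 + 781
7228 = 9*781 + 199
781 = 3*199 + 184
199 = 1*184 + 15
184 = 12*15 + 4
15 = 3*4 + 3
4 = 1*3 + 1
3 = 3*1 + 0
gcd(7228, 8009) = 1, so the inverse exists.
Back-substitute for 1:
1 = 1*4 − 1*3
  = −1*15 + 4*4
  = 4*184 − 49*15
  = −49*199 + 53*184
  = 53*781 − 208*199
  = −208*7228 + 1925*781
  = 1925*8009 − 2133*7228
So 7228⁻¹ ≡ −2133 ≡ 5876 (mod 8009).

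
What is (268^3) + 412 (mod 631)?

(268)^3 ≡ 177 (mod 631)
177 + 412 = 589

589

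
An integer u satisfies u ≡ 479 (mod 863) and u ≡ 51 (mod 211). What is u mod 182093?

863⁻¹ mod 211: 863*100 ≡ 1 (mod 211), so 863⁻¹ ≡ 100.
u = 479 + 863*((51 − 479)*100 mod 211) = 479 + 863*33 = 28958.

28958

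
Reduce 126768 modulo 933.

813

126768 = 135*933 + 813, so 126768 ≡ 813 (mod 933).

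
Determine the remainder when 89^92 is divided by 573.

89^1 ≡ 89 (mod 573)
89^2 ≡ 89^2 = 7921 ≡ 472 (mod 573)
89^4 ≡ 472^2 = 222784 ≡ 460 (mod 573)
89^8 ≡ 460^2 = 211600 ≡ 163 (mod 573)
89^16 ≡ 163^2 = 26569 ≡ 211 (mod 573)
89^32 ≡ 211^2 = 44521 ≡ 400 (mod 573)
89^64 ≡ 400^2 = 160000 ≡ 133 (mod 573)
89^92 = 89^64 · 89^16 · 89^8 · 89^4 ≡ 133 · 211 · 163 · 460 (mod 573).
Accumulate the product:
133 · 211 = 28063 ≡ 559
559 · 163 = 91117 ≡ 10
10 · 460 = 4600 ≡ 16

16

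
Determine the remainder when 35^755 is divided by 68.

Compute successive squares:
35^1 ≡ 35 (mod 68)
35^2 ≡ 35^2 = 1225 ≡ 1 (mod 68)
35^4 ≡ 1^2 = 1 (mod 68)
35^8 ≡ 1^2 = 1 (mod 68)
35^16 ≡ 1^2 = 1 (mod 68)
35^32 ≡ 1^2 = 1 (mod 68)
35^64 ≡ 1^2 = 1 (mod 68)
35^128 ≡ 1^2 = 1 (mod 68)
35^256 ≡ 1^2 = 1 (mod 68)
35^512 ≡ 1^2 = 1 (mod 68)
35^755 = 35^512 * 35^128 * 35^64 * 35^32 * 35^16 * 35^2 * 35^1 ≡ 1 * 1 * 1 * 1 * 1 * 1 * 35 (mod 68).
Accumulate the product:
1 * 1 = 1
1 * 1 = 1
1 * 1 = 1
1 * 1 = 1
1 * 1 = 1
1 * 35 = 35

35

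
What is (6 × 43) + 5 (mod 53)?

6 × 43 = 258 ≡ 46 (mod 53)
46 + 5 = 51

51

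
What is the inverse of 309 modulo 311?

By the extended Euclidean algorithm:
311 = 1·309 + 2
309 = 154·2 + 1
2 = 2·1 + 0
gcd(309, 311) = 1, so the inverse exists.
Bézout: 1 = −154·311 + 155·309.
So 309⁻¹ ≡ 155 (mod 311).

155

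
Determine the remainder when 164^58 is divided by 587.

169

By square-and-multiply:
58 in binary is 111010, i.e. 58 = 32 + 16 + 8 + 2.
164^1 ≡ 164 (mod 587)
164^2 ≡ 164^2 = 26896 ≡ 481 (mod 587)
164^4 ≡ 481^2 = 231361 ≡ 83 (mod 587)
164^8 ≡ 83^2 = 6889 ≡ 432 (mod 587)
164^16 ≡ 432^2 = 186624 ≡ 545 (mod 587)
164^32 ≡ 545^2 = 297025 ≡ 3 (mod 587)
164^58 = 164^32 × 164^16 × 164^8 × 164^2 ≡ 3 × 545 × 432 × 481 (mod 587).
Accumulate the product:
3 × 545 = 1635 ≡ 461
461 × 432 = 199152 ≡ 159
159 × 481 = 76479 ≡ 169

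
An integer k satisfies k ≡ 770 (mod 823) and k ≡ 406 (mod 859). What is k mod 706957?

823⁻¹ mod 859: 823*167 ≡ 1 (mod 859), so 823⁻¹ ≡ 167.
k = 770 + 823*((406 − 770)*167 mod 859) = 770 + 823*201 = 166193.

166193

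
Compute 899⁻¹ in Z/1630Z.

Apply the Euclidean algorithm and back-substitute:
1630 = 1*899 + 731
899 = 1*731 + 168
731 = 4*168 + 59
168 = 2*59 + 50
59 = 1*50 + 9
50 = 5*9 + 5
9 = 1*5 + 4
5 = 1*4 + 1
4 = 4*1 + 0
gcd(899, 1630) = 1, so the inverse exists.
Back-substitute for 1:
1 = 1*5 − 1*4
  = −1*9 + 2*5
  = 2*50 − 11*9
  = −11*59 + 13*50
  = 13*168 − 37*59
  = −37*731 + 161*168
  = 161*899 − 198*731
  = −198*1630 + 359*899
So 899⁻¹ ≡ 359 (mod 1630).

359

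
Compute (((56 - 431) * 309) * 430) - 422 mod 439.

267

56 - 431 = -375 ≡ 64 (mod 439)
64 * 309 = 19776 ≡ 21 (mod 439)
21 * 430 = 9030 ≡ 250 (mod 439)
250 - 422 = -172 ≡ 267 (mod 439)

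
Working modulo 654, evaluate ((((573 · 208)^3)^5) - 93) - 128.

307

573 · 208 = 119184 ≡ 156 (mod 654)
(156)^3 ≡ 600 (mod 654)
(600)^5 ≡ 528 (mod 654)
528 - 93 = 435
435 - 128 = 307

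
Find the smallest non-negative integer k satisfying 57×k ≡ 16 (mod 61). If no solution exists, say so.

gcd(57, 61) = 1, so a unique solution mod 61 exists.
57⁻¹ ≡ 15 (mod 61).
k ≡ 15×16 ≡ 57 (mod 61).

57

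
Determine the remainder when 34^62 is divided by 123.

By square-and-multiply:
62 in binary is 111110, i.e. 62 = 32 + 16 + 8 + 4 + 2.
34^1 ≡ 34 (mod 123)
34^2 ≡ 34^2 = 1156 ≡ 49 (mod 123)
34^4 ≡ 49^2 = 2401 ≡ 64 (mod 123)
34^8 ≡ 64^2 = 4096 ≡ 37 (mod 123)
34^16 ≡ 37^2 = 1369 ≡ 16 (mod 123)
34^32 ≡ 16^2 = 256 ≡ 10 (mod 123)
34^62 = 34^32 · 34^16 · 34^8 · 34^4 · 34^2 ≡ 10 · 16 · 37 · 64 · 49 (mod 123).
Accumulate the product:
10 · 16 = 160 ≡ 37
37 · 37 = 1369 ≡ 16
16 · 64 = 1024 ≡ 40
40 · 49 = 1960 ≡ 115

115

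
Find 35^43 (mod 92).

71

Using repeated squaring:
43 in binary is 101011, i.e. 43 = 32 + 8 + 2 + 1.
35^1 ≡ 35 (mod 92)
35^2 ≡ 35^2 = 1225 ≡ 29 (mod 92)
35^4 ≡ 29^2 = 841 ≡ 13 (mod 92)
35^8 ≡ 13^2 = 169 ≡ 77 (mod 92)
35^16 ≡ 77^2 = 5929 ≡ 41 (mod 92)
35^32 ≡ 41^2 = 1681 ≡ 25 (mod 92)
35^43 = 35^32 × 35^8 × 35^2 × 35^1 ≡ 25 × 77 × 29 × 35 (mod 92).
Accumulate the product:
25 × 77 = 1925 ≡ 85
85 × 29 = 2465 ≡ 73
73 × 35 = 2555 ≡ 71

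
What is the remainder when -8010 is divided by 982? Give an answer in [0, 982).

828

-8010 = -9·982 + 828, so -8010 ≡ 828 (mod 982).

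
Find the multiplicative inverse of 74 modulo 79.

63

Apply the Euclidean algorithm and back-substitute:
79 = 1·74 + 5
74 = 14·5 + 4
5 = 1·4 + 1
4 = 4·1 + 0
gcd(74, 79) = 1, so the inverse exists.
Bézout: 1 = 15·79 − 16·74.
So 74⁻¹ ≡ −16 ≡ 63 (mod 79).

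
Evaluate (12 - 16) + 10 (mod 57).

6

12 - 16 = -4 ≡ 53 (mod 57)
53 + 10 = 63 ≡ 6 (mod 57)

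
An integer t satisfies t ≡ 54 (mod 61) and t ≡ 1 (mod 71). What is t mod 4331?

61⁻¹ mod 71: 61*7 ≡ 1 (mod 71), so 61⁻¹ ≡ 7.
t = 54 + 61*((1 − 54)*7 mod 71) = 54 + 61*55 = 3409.

3409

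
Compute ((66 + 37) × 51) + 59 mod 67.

66 + 37 = 103 ≡ 36 (mod 67)
36 × 51 = 1836 ≡ 27 (mod 67)
27 + 59 = 86 ≡ 19 (mod 67)

19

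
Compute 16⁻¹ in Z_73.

32

73 = 4·16 + 9
16 = 1·9 + 7
9 = 1·7 + 2
7 = 3·2 + 1
2 = 2·1 + 0
gcd(16, 73) = 1, so the inverse exists.
Bézout: 1 = −7·73 + 32·16.
So 16⁻¹ ≡ 32 (mod 73).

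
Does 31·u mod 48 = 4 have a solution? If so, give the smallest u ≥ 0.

28

gcd(31, 48) = 1, so a unique solution mod 48 exists.
31⁻¹ ≡ 31 (mod 48).
u ≡ 31·4 ≡ 28 (mod 48).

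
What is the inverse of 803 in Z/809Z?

809 = 1·803 + 6
803 = 133·6 + 5
6 = 1·5 + 1
5 = 5·1 + 0
gcd(803, 809) = 1, so the inverse exists.
Bézout: 1 = 134·809 − 135·803.
So 803⁻¹ ≡ −135 ≡ 674 (mod 809).

674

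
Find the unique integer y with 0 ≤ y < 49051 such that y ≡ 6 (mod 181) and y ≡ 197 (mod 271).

181⁻¹ mod 271: 181*3 ≡ 1 (mod 271), so 181⁻¹ ≡ 3.
y = 6 + 181*((197 − 6)*3 mod 271) = 6 + 181*31 = 5617.
Check: 5617 mod 181 = 6, 5617 mod 271 = 197. ✓

5617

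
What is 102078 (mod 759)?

372

102078 = 134*759 + 372, so 102078 ≡ 372 (mod 759).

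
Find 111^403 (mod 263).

Using repeated squaring:
111^1 ≡ 111 (mod 263)
111^2 ≡ 111^2 = 12321 ≡ 223 (mod 263)
111^4 ≡ 223^2 = 49729 ≡ 22 (mod 263)
111^8 ≡ 22^2 = 484 ≡ 221 (mod 263)
111^16 ≡ 221^2 = 48841 ≡ 186 (mod 263)
111^32 ≡ 186^2 = 34596 ≡ 143 (mod 263)
111^64 ≡ 143^2 = 20449 ≡ 198 (mod 263)
111^128 ≡ 198^2 = 39204 ≡ 17 (mod 263)
111^256 ≡ 17^2 = 289 ≡ 26 (mod 263)
111^403 = 111^256 * 111^128 * 111^16 * 111^2 * 111^1 ≡ 26 * 17 * 186 * 223 * 111 (mod 263).
Accumulate the product:
26 * 17 = 442 ≡ 179
179 * 186 = 33294 ≡ 156
156 * 223 = 34788 ≡ 72
72 * 111 = 7992 ≡ 102

102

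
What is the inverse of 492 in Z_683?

118

Apply the Euclidean algorithm and back-substitute:
683 = 1·492 + 191
492 = 2·191 + 110
191 = 1·110 + 81
110 = 1·81 + 29
81 = 2·29 + 23
29 = 1·23 + 6
23 = 3·6 + 5
6 = 1·5 + 1
5 = 5·1 + 0
gcd(492, 683) = 1, so the inverse exists.
Back-substitute for 1:
1 = 1·6 − 1·5
  = −1·23 + 4·6
  = 4·29 − 5·23
  = −5·81 + 14·29
  = 14·110 − 19·81
  = −19·191 + 33·110
  = 33·492 − 85·191
  = −85·683 + 118·492
So 492⁻¹ ≡ 118 (mod 683).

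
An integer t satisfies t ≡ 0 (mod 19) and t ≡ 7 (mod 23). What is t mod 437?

76

19⁻¹ mod 23: 19*17 ≡ 1 (mod 23), so 19⁻¹ ≡ 17.
t = 0 + 19*((7 − 0)*17 mod 23) = 0 + 19*4 = 76.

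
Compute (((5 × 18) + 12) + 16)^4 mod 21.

1

5 × 18 = 90 ≡ 6 (mod 21)
6 + 12 = 18
18 + 16 = 34 ≡ 13 (mod 21)
(13)^4 ≡ 1 (mod 21)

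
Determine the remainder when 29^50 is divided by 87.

29^1 ≡ 29 (mod 87)
29^2 ≡ 29^2 = 841 ≡ 58 (mod 87)
29^4 ≡ 58^2 = 3364 ≡ 58 (mod 87)
29^8 ≡ 58^2 = 3364 ≡ 58 (mod 87)
29^16 ≡ 58^2 = 3364 ≡ 58 (mod 87)
29^32 ≡ 58^2 = 3364 ≡ 58 (mod 87)
29^50 = 29^32 × 29^16 × 29^2 ≡ 58 × 58 × 58 (mod 87).
Accumulate the product:
58 × 58 = 3364 ≡ 58
58 × 58 = 3364 ≡ 58

58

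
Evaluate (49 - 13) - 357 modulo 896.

575

49 - 13 = 36
36 - 357 = -321 ≡ 575 (mod 896)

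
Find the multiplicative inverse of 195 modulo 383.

383 = 1·195 + 188
195 = 1·188 + 7
188 = 26·7 + 6
7 = 1·6 + 1
6 = 6·1 + 0
gcd(195, 383) = 1, so the inverse exists.
Bézout: 1 = −28·383 + 55·195.
So 195⁻¹ ≡ 55 (mod 383).

55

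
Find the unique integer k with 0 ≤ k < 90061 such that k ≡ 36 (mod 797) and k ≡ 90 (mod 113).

7209

797⁻¹ mod 113: 797×19 ≡ 1 (mod 113), so 797⁻¹ ≡ 19.
k = 36 + 797×((90 − 36)×19 mod 113) = 36 + 797×9 = 7209.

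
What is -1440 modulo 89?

73

-1440 = -17×89 + 73, so -1440 ≡ 73 (mod 89).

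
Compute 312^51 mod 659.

By square-and-multiply:
51 in binary is 110011, i.e. 51 = 32 + 16 + 2 + 1.
312^1 ≡ 312 (mod 659)
312^2 ≡ 312^2 = 97344 ≡ 471 (mod 659)
312^4 ≡ 471^2 = 221841 ≡ 417 (mod 659)
312^8 ≡ 417^2 = 173889 ≡ 572 (mod 659)
312^16 ≡ 572^2 = 327184 ≡ 320 (mod 659)
312^32 ≡ 320^2 = 102400 ≡ 255 (mod 659)
312^51 = 312^32 * 312^16 * 312^2 * 312^1 ≡ 255 * 320 * 471 * 312 (mod 659).
Accumulate the product:
255 * 320 = 81600 ≡ 543
543 * 471 = 255753 ≡ 61
61 * 312 = 19032 ≡ 580

580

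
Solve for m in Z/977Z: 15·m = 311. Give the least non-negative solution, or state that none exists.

151

gcd(15, 977) = 1, so a unique solution mod 977 exists.
15⁻¹ ≡ 456 (mod 977).
m ≡ 456·311 ≡ 151 (mod 977).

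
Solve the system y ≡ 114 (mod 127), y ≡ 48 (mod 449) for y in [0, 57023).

25641

127⁻¹ mod 449: 127×99 ≡ 1 (mod 449), so 127⁻¹ ≡ 99.
y = 114 + 127×((48 − 114)×99 mod 449) = 114 + 127×201 = 25641.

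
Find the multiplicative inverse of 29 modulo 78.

35

Apply the Euclidean algorithm and back-substitute:
78 = 2×29 + 20
29 = 1×20 + 9
20 = 2×9 + 2
9 = 4×2 + 1
2 = 2×1 + 0
gcd(29, 78) = 1, so the inverse exists.
Back-substitute for 1:
1 = 1×9 − 4×2
  = −4×20 + 9×9
  = 9×29 − 13×20
  = −13×78 + 35×29
So 29⁻¹ ≡ 35 (mod 78).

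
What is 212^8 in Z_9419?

Using repeated squaring:
212^1 ≡ 212 (mod 9419)
212^2 ≡ 212^2 = 44944 ≡ 7268 (mod 9419)
212^4 ≡ 7268^2 = 52823824 ≡ 2072 (mod 9419)
212^8 ≡ 2072^2 = 4293184 ≡ 7539 (mod 9419)
So 212^8 ≡ 7539 (mod 9419).

7539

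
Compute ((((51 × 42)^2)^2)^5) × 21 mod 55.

51 × 42 = 2142 ≡ 52 (mod 55)
(52)^2 ≡ 9 (mod 55)
(9)^2 ≡ 26 (mod 55)
(26)^5 ≡ 1 (mod 55)
1 × 21 = 21

21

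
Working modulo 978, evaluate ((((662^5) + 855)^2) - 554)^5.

(662)^5 ≡ 896 (mod 978)
896 + 855 = 1751 ≡ 773 (mod 978)
(773)^2 ≡ 949 (mod 978)
949 - 554 = 395
(395)^5 ≡ 383 (mod 978)

383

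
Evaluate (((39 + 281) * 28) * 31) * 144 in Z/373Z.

277

39 + 281 = 320
320 * 28 = 8960 ≡ 8 (mod 373)
8 * 31 = 248
248 * 144 = 35712 ≡ 277 (mod 373)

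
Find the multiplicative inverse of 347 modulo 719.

719 = 2×347 + 25
347 = 13×25 + 22
25 = 1×22 + 3
22 = 7×3 + 1
3 = 3×1 + 0
gcd(347, 719) = 1, so the inverse exists.
Back-substitute for 1:
1 = 1×22 − 7×3
  = −7×25 + 8×22
  = 8×347 − 111×25
  = −111×719 + 230×347
So 347⁻¹ ≡ 230 (mod 719).

230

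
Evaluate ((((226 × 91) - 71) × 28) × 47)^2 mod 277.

191

226 × 91 = 20566 ≡ 68 (mod 277)
68 - 71 = -3 ≡ 274 (mod 277)
274 × 28 = 7672 ≡ 193 (mod 277)
193 × 47 = 9071 ≡ 207 (mod 277)
(207)^2 ≡ 191 (mod 277)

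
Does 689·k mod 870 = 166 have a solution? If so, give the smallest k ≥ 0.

374

gcd(689, 870) = 1, so a unique solution mod 870 exists.
689⁻¹ ≡ 149 (mod 870).
k ≡ 149·166 ≡ 374 (mod 870).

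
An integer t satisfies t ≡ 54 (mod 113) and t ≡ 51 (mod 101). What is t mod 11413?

2879

113⁻¹ mod 101: 113×59 ≡ 1 (mod 101), so 113⁻¹ ≡ 59.
t = 54 + 113×((51 − 54)×59 mod 101) = 54 + 113×25 = 2879.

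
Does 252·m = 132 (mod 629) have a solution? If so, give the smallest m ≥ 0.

330

gcd(252, 629) = 1, so a unique solution mod 629 exists.
252⁻¹ ≡ 317 (mod 629).
m ≡ 317·132 ≡ 330 (mod 629).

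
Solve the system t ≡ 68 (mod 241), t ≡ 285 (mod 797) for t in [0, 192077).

68030

241⁻¹ mod 797: 241·420 ≡ 1 (mod 797), so 241⁻¹ ≡ 420.
t = 68 + 241·((285 − 68)·420 mod 797) = 68 + 241·282 = 68030.
Check: 68030 mod 241 = 68, 68030 mod 797 = 285. ✓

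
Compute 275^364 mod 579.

157

364 in binary is 101101100, i.e. 364 = 256 + 64 + 32 + 8 + 4.
275^1 ≡ 275 (mod 579)
275^2 ≡ 275^2 = 75625 ≡ 355 (mod 579)
275^4 ≡ 355^2 = 126025 ≡ 382 (mod 579)
275^8 ≡ 382^2 = 145924 ≡ 16 (mod 579)
275^16 ≡ 16^2 = 256 (mod 579)
275^32 ≡ 256^2 = 65536 ≡ 109 (mod 579)
275^64 ≡ 109^2 = 11881 ≡ 301 (mod 579)
275^128 ≡ 301^2 = 90601 ≡ 277 (mod 579)
275^256 ≡ 277^2 = 76729 ≡ 301 (mod 579)
275^364 = 275^256 × 275^64 × 275^32 × 275^8 × 275^4 ≡ 301 × 301 × 109 × 16 × 382 (mod 579).
Accumulate the product:
301 × 301 = 90601 ≡ 277
277 × 109 = 30193 ≡ 85
85 × 16 = 1360 ≡ 202
202 × 382 = 77164 ≡ 157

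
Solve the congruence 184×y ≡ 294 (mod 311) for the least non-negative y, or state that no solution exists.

174

gcd(184, 311) = 1, so a unique solution mod 311 exists.
184⁻¹ ≡ 191 (mod 311).
y ≡ 191×294 ≡ 174 (mod 311).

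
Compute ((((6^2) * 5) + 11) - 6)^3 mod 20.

(6)^2 ≡ 16 (mod 20)
16 * 5 = 80 ≡ 0 (mod 20)
0 + 11 = 11
11 - 6 = 5
(5)^3 ≡ 5 (mod 20)

5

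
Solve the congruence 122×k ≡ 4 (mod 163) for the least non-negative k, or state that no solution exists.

147

gcd(122, 163) = 1, so a unique solution mod 163 exists.
122⁻¹ ≡ 159 (mod 163).
k ≡ 159×4 ≡ 147 (mod 163).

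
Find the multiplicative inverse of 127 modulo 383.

190

383 = 3×127 + 2
127 = 63×2 + 1
2 = 2×1 + 0
gcd(127, 383) = 1, so the inverse exists.
Bézout: 1 = −63×383 + 190×127.
So 127⁻¹ ≡ 190 (mod 383).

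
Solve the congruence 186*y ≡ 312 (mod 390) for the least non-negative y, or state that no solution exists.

gcd(186, 390) = 6, and 6 | 312, so solutions exist.
Divide through by 6: 31*y mod 65 = 52.
31⁻¹ ≡ 21 (mod 65).
y ≡ 21*52 ≡ 52 (mod 65).
The smallest non-negative solution is y = 52.

52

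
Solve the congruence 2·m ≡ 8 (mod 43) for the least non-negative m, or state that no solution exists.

4

gcd(2, 43) = 1, so a unique solution mod 43 exists.
2⁻¹ ≡ 22 (mod 43).
m ≡ 22·8 ≡ 4 (mod 43).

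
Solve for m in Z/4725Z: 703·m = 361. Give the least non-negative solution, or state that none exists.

4087

gcd(703, 4725) = 1, so a unique solution mod 4725 exists.
703⁻¹ ≡ 2917 (mod 4725).
m ≡ 2917·361 ≡ 4087 (mod 4725).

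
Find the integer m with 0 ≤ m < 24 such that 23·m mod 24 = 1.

24 = 1×23 + 1
23 = 23×1 + 0
gcd(23, 24) = 1, so the inverse exists.
Back-substitute for 1:
1 = 1×24 − 1×23
So 23⁻¹ ≡ −1 ≡ 23 (mod 24).

23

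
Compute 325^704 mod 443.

Using repeated squaring:
325^1 ≡ 325 (mod 443)
325^2 ≡ 325^2 = 105625 ≡ 191 (mod 443)
325^4 ≡ 191^2 = 36481 ≡ 155 (mod 443)
325^8 ≡ 155^2 = 24025 ≡ 103 (mod 443)
325^16 ≡ 103^2 = 10609 ≡ 420 (mod 443)
325^32 ≡ 420^2 = 176400 ≡ 86 (mod 443)
325^64 ≡ 86^2 = 7396 ≡ 308 (mod 443)
325^128 ≡ 308^2 = 94864 ≡ 62 (mod 443)
325^256 ≡ 62^2 = 3844 ≡ 300 (mod 443)
325^512 ≡ 300^2 = 90000 ≡ 71 (mod 443)
325^704 = 325^512 · 325^128 · 325^64 ≡ 71 · 62 · 308 (mod 443).
Accumulate the product:
71 · 62 = 4402 ≡ 415
415 · 308 = 127820 ≡ 236

236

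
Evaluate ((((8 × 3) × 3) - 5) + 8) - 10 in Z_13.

8 × 3 = 24 ≡ 11 (mod 13)
11 × 3 = 33 ≡ 7 (mod 13)
7 - 5 = 2
2 + 8 = 10
10 - 10 = 0

0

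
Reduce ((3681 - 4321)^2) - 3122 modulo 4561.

3681 - 4321 = -640 ≡ 3921 (mod 4561)
(3921)^2 ≡ 3671 (mod 4561)
3671 - 3122 = 549

549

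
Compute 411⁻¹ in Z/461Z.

378

Run the extended Euclidean algorithm:
461 = 1·411 + 50
411 = 8·50 + 11
50 = 4·11 + 6
11 = 1·6 + 5
6 = 1·5 + 1
5 = 5·1 + 0
gcd(411, 461) = 1, so the inverse exists.
Back-substitute for 1:
1 = 1·6 − 1·5
  = −1·11 + 2·6
  = 2·50 − 9·11
  = −9·411 + 74·50
  = 74·461 − 83·411
So 411⁻¹ ≡ −83 ≡ 378 (mod 461).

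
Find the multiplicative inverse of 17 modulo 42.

42 = 2×17 + 8
17 = 2×8 + 1
8 = 8×1 + 0
gcd(17, 42) = 1, so the inverse exists.
Back-substitute for 1:
1 = 1×17 − 2×8
  = −2×42 + 5×17
So 17⁻¹ ≡ 5 (mod 42).

5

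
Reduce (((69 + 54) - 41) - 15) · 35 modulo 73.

9

69 + 54 = 123 ≡ 50 (mod 73)
50 - 41 = 9
9 - 15 = -6 ≡ 67 (mod 73)
67 · 35 = 2345 ≡ 9 (mod 73)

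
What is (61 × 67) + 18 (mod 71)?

61 × 67 = 4087 ≡ 40 (mod 71)
40 + 18 = 58

58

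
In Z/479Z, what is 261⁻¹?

Run the extended Euclidean algorithm:
479 = 1*261 + 218
261 = 1*218 + 43
218 = 5*43 + 3
43 = 14*3 + 1
3 = 3*1 + 0
gcd(261, 479) = 1, so the inverse exists.
Bézout: 1 = −85*479 + 156*261.
So 261⁻¹ ≡ 156 (mod 479).

156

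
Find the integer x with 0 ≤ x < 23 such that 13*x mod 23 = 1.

16

By the extended Euclidean algorithm:
23 = 1×13 + 10
13 = 1×10 + 3
10 = 3×3 + 1
3 = 3×1 + 0
gcd(13, 23) = 1, so the inverse exists.
Bézout: 1 = 4×23 − 7×13.
So 13⁻¹ ≡ −7 ≡ 16 (mod 23).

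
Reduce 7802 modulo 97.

42

7802 = 80·97 + 42, so 7802 ≡ 42 (mod 97).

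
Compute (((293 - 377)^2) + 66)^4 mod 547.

293 - 377 = -84 ≡ 463 (mod 547)
(463)^2 ≡ 492 (mod 547)
492 + 66 = 558 ≡ 11 (mod 547)
(11)^4 ≡ 419 (mod 547)

419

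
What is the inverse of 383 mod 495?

495 = 1*383 + 112
383 = 3*112 + 47
112 = 2*47 + 18
47 = 2*18 + 11
18 = 1*11 + 7
11 = 1*7 + 4
7 = 1*4 + 3
4 = 1*3 + 1
3 = 3*1 + 0
gcd(383, 495) = 1, so the inverse exists.
Bézout: 1 = −106*495 + 137*383.
So 383⁻¹ ≡ 137 (mod 495).

137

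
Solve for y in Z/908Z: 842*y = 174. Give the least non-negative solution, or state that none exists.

245

gcd(842, 908) = 2, and 2 | 174, so solutions exist.
Divide through by 2: 421*y mod 454 = 87.
421⁻¹ ≡ 55 (mod 454).
y ≡ 55*87 ≡ 245 (mod 454).
The smallest non-negative solution is y = 245.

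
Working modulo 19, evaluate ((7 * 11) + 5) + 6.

12

7 * 11 = 77 ≡ 1 (mod 19)
1 + 5 = 6
6 + 6 = 12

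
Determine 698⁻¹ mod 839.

119

By the extended Euclidean algorithm:
839 = 1×698 + 141
698 = 4×141 + 134
141 = 1×134 + 7
134 = 19×7 + 1
7 = 7×1 + 0
gcd(698, 839) = 1, so the inverse exists.
Back-substitute for 1:
1 = 1×134 − 19×7
  = −19×141 + 20×134
  = 20×698 − 99×141
  = −99×839 + 119×698
So 698⁻¹ ≡ 119 (mod 839).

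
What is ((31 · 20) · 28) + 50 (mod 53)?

26

31 · 20 = 620 ≡ 37 (mod 53)
37 · 28 = 1036 ≡ 29 (mod 53)
29 + 50 = 79 ≡ 26 (mod 53)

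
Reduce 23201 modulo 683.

662

23201 = 33·683 + 662, so 23201 ≡ 662 (mod 683).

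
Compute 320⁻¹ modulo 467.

Apply the Euclidean algorithm and back-substitute:
467 = 1×320 + 147
320 = 2×147 + 26
147 = 5×26 + 17
26 = 1×17 + 9
17 = 1×9 + 8
9 = 1×8 + 1
8 = 8×1 + 0
gcd(320, 467) = 1, so the inverse exists.
Back-substitute for 1:
1 = 1×9 − 1×8
  = −1×17 + 2×9
  = 2×26 − 3×17
  = −3×147 + 17×26
  = 17×320 − 37×147
  = −37×467 + 54×320
So 320⁻¹ ≡ 54 (mod 467).

54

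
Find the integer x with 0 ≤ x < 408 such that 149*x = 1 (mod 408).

293

408 = 2×149 + 110
149 = 1×110 + 39
110 = 2×39 + 32
39 = 1×32 + 7
32 = 4×7 + 4
7 = 1×4 + 3
4 = 1×3 + 1
3 = 3×1 + 0
gcd(149, 408) = 1, so the inverse exists.
Bézout: 1 = 42×408 − 115×149.
So 149⁻¹ ≡ −115 ≡ 293 (mod 408).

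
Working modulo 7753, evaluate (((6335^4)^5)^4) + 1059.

1209

(6335)^4 ≡ 1495 (mod 7753)
(1495)^5 ≡ 1913 (mod 7753)
(1913)^4 ≡ 150 (mod 7753)
150 + 1059 = 1209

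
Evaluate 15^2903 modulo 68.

By square-and-multiply:
2903 in binary is 101101010111, i.e. 2903 = 2048 + 512 + 256 + 64 + 16 + 4 + 2 + 1.
15^1 ≡ 15 (mod 68)
15^2 ≡ 15^2 = 225 ≡ 21 (mod 68)
15^4 ≡ 21^2 = 441 ≡ 33 (mod 68)
15^8 ≡ 33^2 = 1089 ≡ 1 (mod 68)
15^16 ≡ 1^2 = 1 (mod 68)
15^32 ≡ 1^2 = 1 (mod 68)
15^64 ≡ 1^2 = 1 (mod 68)
15^128 ≡ 1^2 = 1 (mod 68)
15^256 ≡ 1^2 = 1 (mod 68)
15^512 ≡ 1^2 = 1 (mod 68)
15^1024 ≡ 1^2 = 1 (mod 68)
15^2048 ≡ 1^2 = 1 (mod 68)
15^2903 = 15^2048 × 15^512 × 15^256 × 15^64 × 15^16 × 15^4 × 15^2 × 15^1 ≡ 1 × 1 × 1 × 1 × 1 × 33 × 21 × 15 (mod 68).
Accumulate the product:
1 × 1 = 1
1 × 1 = 1
1 × 1 = 1
1 × 1 = 1
1 × 33 = 33
33 × 21 = 693 ≡ 13
13 × 15 = 195 ≡ 59

59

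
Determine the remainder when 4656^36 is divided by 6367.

6254

Compute successive squares:
36 in binary is 100100, i.e. 36 = 32 + 4.
4656^1 ≡ 4656 (mod 6367)
4656^2 ≡ 4656^2 = 21678336 ≡ 5068 (mod 6367)
4656^4 ≡ 5068^2 = 25684624 ≡ 146 (mod 6367)
4656^8 ≡ 146^2 = 21316 ≡ 2215 (mod 6367)
4656^16 ≡ 2215^2 = 4906225 ≡ 3635 (mod 6367)
4656^32 ≡ 3635^2 = 13213225 ≡ 1700 (mod 6367)
4656^36 = 4656^32 * 4656^4 ≡ 1700 * 146 (mod 6367).
1700 * 146 = 248200 ≡ 6254 (mod 6367).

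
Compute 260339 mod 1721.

468

260339 = 151×1721 + 468, so 260339 ≡ 468 (mod 1721).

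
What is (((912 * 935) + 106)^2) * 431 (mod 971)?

528

912 * 935 = 852720 ≡ 182 (mod 971)
182 + 106 = 288
(288)^2 ≡ 409 (mod 971)
409 * 431 = 176279 ≡ 528 (mod 971)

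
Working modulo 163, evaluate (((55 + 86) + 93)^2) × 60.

55 + 86 = 141
141 + 93 = 234 ≡ 71 (mod 163)
(71)^2 ≡ 151 (mod 163)
151 × 60 = 9060 ≡ 95 (mod 163)

95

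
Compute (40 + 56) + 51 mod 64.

40 + 56 = 96 ≡ 32 (mod 64)
32 + 51 = 83 ≡ 19 (mod 64)

19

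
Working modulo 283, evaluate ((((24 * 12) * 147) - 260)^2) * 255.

192

24 * 12 = 288 ≡ 5 (mod 283)
5 * 147 = 735 ≡ 169 (mod 283)
169 - 260 = -91 ≡ 192 (mod 283)
(192)^2 ≡ 74 (mod 283)
74 * 255 = 18870 ≡ 192 (mod 283)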